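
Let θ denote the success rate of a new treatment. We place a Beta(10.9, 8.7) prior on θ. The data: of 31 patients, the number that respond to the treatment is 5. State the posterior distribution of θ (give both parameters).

The binomial likelihood is conjugate to the Beta prior: with 5 successes and 26 failures, the posterior is Beta(10.9+5, 8.7+26) = Beta(15.9, 34.7).

Posterior: Beta(15.9, 34.7)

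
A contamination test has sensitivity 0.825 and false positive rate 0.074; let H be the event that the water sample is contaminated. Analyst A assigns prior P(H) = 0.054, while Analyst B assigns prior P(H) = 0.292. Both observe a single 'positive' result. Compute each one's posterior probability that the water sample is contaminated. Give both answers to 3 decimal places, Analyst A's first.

Analyst A: 0.389; Analyst B: 0.821

P('+'|H) = 0.825, P('+'|¬H) = 0.074.
Analyst A: numerator 0.825·0.054 = 0.044550; evidence = 0.044550+0.074·0.946 = 0.11455; posterior = 0.389.
Analyst B: numerator 0.825·0.292 = 0.24090; evidence = 0.24090+0.074·0.708 = 0.29329; posterior = 0.821.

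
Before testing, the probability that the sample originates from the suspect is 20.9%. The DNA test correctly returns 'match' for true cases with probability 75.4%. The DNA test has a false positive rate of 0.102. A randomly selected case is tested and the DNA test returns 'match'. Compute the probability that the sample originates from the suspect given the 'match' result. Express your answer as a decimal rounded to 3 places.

Let H be the event that the sample originates from the suspect. P(H) = 0.209, so P(¬H) = 0.791. With E the 'match' result, P(E|H) = 0.754 and P(E|¬H) = 0.102.
P(E) = 0.754·0.209 + 0.102·0.791 = 0.15759 + 0.080682 = 0.23827.
By Bayes' theorem, P(H|E) = 0.15759 / 0.23827 = 0.661.

P(H | E) ≈ 0.661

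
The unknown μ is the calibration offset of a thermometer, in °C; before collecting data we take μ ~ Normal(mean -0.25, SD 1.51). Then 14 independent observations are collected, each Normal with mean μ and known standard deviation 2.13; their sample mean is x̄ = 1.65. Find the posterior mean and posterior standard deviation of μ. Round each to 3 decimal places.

Posterior mean ≈ 1.414; posterior SD ≈ 0.533

With known σ, the Normal prior is conjugate. Weight on the data is w = (n/σ²)/(n/σ² + 1/τ₀²) = 3.08581/(3.08581+0.438577) = 0.87556.
Posterior mean = w·x̄ + (1−w)·μ₀ = 0.87556·1.65 + 0.12444·-0.25 = 1.414. Posterior variance = 1/(3.08581+0.438577) = 0.283737, so SD = 0.533.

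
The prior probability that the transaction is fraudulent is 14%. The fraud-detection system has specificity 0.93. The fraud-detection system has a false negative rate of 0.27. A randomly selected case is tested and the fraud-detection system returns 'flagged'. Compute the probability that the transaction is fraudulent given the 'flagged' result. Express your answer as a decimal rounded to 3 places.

P(H | E) ≈ 0.629

Let H be the event that the transaction is fraudulent. P(H) = 0.14, so P(¬H) = 0.86. With E the 'flagged' result, P(E|H) = 0.73 and P(E|¬H) = 0.07.
P(E) = 0.73·0.14 + 0.07·0.86 = 0.10220 + 0.060200 = 0.16240.
By Bayes' theorem, P(H|E) = 0.10220 / 0.16240 = 0.629.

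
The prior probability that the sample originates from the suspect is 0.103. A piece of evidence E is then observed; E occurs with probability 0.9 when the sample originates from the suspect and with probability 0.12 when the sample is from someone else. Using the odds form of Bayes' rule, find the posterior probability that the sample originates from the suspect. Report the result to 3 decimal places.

Posterior probability ≈ 0.463

Prior odds = 0.103/(1−0.103) = 0.11483.
Likelihood ratio for E = 0.9/0.12 = 7.5000.
Posterior odds = prior odds × LR = 0.86120.
Posterior probability = odds/(1+odds) = 0.86120/1.8612 = 0.463.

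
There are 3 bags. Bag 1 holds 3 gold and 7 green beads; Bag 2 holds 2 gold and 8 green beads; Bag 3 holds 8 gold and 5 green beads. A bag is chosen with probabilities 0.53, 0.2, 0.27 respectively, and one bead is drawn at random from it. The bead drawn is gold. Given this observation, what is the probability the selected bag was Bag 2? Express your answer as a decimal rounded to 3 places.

P(gold|Bag 1) = 0.3; P(gold|Bag 2) = 0.2; P(gold|Bag 3) = 0.6154.
Prior × likelihood for each source: 0.53·0.3=0.1590, 0.2·0.2=0.04000, 0.27·0.6154=0.1662. Summing gives P(gold) = 0.36515.
P(Bag 2 | gold) = 0.04000 / 0.36515 = 0.110.

Posterior probability ≈ 0.110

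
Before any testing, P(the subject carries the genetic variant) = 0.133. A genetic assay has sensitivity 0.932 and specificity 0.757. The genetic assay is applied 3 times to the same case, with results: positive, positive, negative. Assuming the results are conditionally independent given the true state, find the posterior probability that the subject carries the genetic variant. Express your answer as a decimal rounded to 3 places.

Posterior P(H) ≈ 0.169

With H the event that the subject carries the genetic variant, the joint likelihood of the observed sequence is P(data|H) = 0.932·0.932·0.068 = 0.059066 and P(data|¬H) = 0.243·0.243·0.757 = 0.044700.
Bayes: P(H|data) = 0.133·0.059066 / (0.133·0.059066 + 0.867·0.044700) = 0.0078558/0.046611 = 0.1685.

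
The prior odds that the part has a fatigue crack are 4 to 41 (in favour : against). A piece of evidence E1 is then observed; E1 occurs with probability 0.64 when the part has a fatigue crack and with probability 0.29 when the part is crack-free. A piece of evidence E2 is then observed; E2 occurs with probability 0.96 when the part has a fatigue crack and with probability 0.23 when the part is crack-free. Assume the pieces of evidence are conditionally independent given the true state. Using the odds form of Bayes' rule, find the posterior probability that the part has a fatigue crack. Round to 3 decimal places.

Prior odds = 4/41 = 0.097561. In log-odds, ln(0.097561) = -2.3273.
Add log likelihood ratios: ln(2.2069) + ln(4.1739) = 2.2204.
Posterior log-odds = -0.10684, so posterior odds = exp(-0.10684) = 0.89867. Converting, P(H|E) = 0.89867/1.8987 = 0.473.

Posterior probability ≈ 0.473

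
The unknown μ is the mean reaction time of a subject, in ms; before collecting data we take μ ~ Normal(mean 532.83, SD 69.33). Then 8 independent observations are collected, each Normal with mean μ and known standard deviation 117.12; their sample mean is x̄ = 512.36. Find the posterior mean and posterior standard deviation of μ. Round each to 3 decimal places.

Posterior mean ≈ 517.742; posterior SD ≈ 35.550

Prior precision 1/τ₀² = 1/69.33² = 0.00020805; data precision n/σ² = 8/117.12² = 0.00058321.
Posterior precision = 0.00020805 + 0.00058321 = 0.00079126, giving posterior SD = 1/√0.00079126 = 35.550.
Posterior mean = (0.00020805·532.83 + 0.00058321·512.36) / 0.00079126 = 517.742.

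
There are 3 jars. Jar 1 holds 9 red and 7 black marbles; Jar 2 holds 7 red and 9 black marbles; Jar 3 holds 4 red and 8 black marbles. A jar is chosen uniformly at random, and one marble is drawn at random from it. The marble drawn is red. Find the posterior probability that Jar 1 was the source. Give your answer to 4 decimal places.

Posterior probability ≈ 0.4219

Tabulate prior·likelihood by source: [1] prior 0.333333, lik 0.5625, product 0.1875; [2] prior 0.333333, lik 0.4375, product 0.1458; [3] prior 0.333333, lik 0.3333, product 0.1111.
Normalizing constant = 0.44444; the posterior for Jar 1 is its product over the sum, 0.1875/0.44444 = 0.4219.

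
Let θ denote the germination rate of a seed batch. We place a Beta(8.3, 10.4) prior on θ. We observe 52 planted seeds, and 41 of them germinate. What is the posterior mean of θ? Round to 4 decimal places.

Posterior mean ≈ 0.6973

Observing 41 successes and 11 failures updates Beta(8.3, 10.4) by adding the success and failure counts to the two shape parameters: α = 8.3+41 = 49.3, β = 10.4+11 = 21.4.
Posterior mean = α/(α+β) = 49.3/70.7 = 0.6973.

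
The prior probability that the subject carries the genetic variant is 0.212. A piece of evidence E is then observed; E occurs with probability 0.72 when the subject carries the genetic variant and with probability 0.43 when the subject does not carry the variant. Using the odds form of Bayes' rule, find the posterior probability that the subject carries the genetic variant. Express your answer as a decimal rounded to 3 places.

Prior odds = 0.212/(1−0.212) = 0.26904. In log-odds, ln(0.26904) = -1.3129.
Add log likelihood ratio: ln(1.6744) = 0.51547.
Posterior log-odds = -0.79745, so posterior odds = exp(-0.79745) = 0.45048. Converting, P(H|E) = 0.45048/1.4505 = 0.311.

Posterior probability ≈ 0.311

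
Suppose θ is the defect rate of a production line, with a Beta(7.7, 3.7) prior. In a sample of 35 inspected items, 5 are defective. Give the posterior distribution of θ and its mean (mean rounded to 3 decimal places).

Observing 5 successes and 30 failures updates Beta(7.7, 3.7) by adding the success and failure counts to the two shape parameters: α = 7.7+5 = 12.7, β = 3.7+30 = 33.7.
Posterior mean = α/(α+β) = 12.7/46.4 = 0.274.

Posterior: Beta(12.7, 33.7); mean ≈ 0.274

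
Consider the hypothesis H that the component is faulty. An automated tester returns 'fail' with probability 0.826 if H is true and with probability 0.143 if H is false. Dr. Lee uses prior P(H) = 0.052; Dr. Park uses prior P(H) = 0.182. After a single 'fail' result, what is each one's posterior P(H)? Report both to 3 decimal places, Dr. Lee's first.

The likelihood ratio for a 'fail' result is 0.826/0.143 = 5.7762.
Dr. Lee: prior odds 0.052/0.948 = 0.054852; posterior odds 0.31684; posterior probability 0.241.
Dr. Park: prior odds 0.182/0.818 = 0.22249; posterior odds 1.2852; posterior probability 0.562.

Dr. Lee: 0.241; Dr. Park: 0.562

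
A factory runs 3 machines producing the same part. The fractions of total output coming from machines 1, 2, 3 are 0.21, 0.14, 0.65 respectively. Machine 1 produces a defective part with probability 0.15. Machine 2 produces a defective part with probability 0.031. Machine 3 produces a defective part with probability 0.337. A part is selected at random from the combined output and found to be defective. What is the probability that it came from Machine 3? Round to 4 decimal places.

Posterior probability ≈ 0.8594

P(defective|M1) = 0.15; P(defective|M2) = 0.031; P(defective|M3) = 0.337.
Prior × likelihood for each source: 0.21·0.15=0.03150, 0.14·0.031=0.004340, 0.65·0.337=0.2191. Summing gives P(defective) = 0.25489.
P(Machine 3 | defective) = 0.2191 / 0.25489 = 0.8594.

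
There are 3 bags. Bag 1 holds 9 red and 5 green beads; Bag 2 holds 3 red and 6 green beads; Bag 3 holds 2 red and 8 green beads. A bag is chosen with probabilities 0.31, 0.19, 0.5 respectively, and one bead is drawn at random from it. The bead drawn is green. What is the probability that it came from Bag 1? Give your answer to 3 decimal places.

P(green|Bag 1) = 0.3571; P(green|Bag 2) = 0.6667; P(green|Bag 3) = 0.8.
Prior × likelihood for each source: 0.31·0.3571=0.1107, 0.19·0.6667=0.1267, 0.5·0.8=0.4000. Summing gives P(green) = 0.63738.
P(Bag 1 | green) = 0.1107 / 0.63738 = 0.174.

Posterior probability ≈ 0.174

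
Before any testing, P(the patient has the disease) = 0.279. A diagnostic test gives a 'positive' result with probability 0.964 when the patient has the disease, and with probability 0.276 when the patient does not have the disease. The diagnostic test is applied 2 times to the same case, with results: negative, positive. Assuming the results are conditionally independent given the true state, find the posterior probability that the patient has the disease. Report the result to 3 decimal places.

Let H be the event that the patient has the disease; start with P(H) = 0.279. P('positive'|H) = 0.964, P('positive'|¬H) = 0.276.
Update on result 1 ('negative'): P(H) ← 0.036·0.2790 / (0.036·0.2790 + 0.724·0.7210) = 0.010044/0.53205 = 0.0189.
Update on result 2 ('positive'): P(H) ← 0.964·0.0189 / (0.964·0.0189 + 0.276·0.9811) = 0.018198/0.28899 = 0.0630.

Posterior P(H) ≈ 0.063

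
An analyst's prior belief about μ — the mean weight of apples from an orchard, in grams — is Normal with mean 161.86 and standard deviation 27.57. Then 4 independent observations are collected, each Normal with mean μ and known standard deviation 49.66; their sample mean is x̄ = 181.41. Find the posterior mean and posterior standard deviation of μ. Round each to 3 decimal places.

Posterior mean ≈ 172.654; posterior SD ≈ 18.450

Prior precision 1/τ₀² = 1/27.57² = 0.00131561; data precision n/σ² = 4/49.66² = 0.00162198.
Posterior precision = 0.00131561 + 0.00162198 = 0.00293759, giving posterior SD = 1/√0.00293759 = 18.450.
Posterior mean = (0.00131561·161.86 + 0.00162198·181.41) / 0.00293759 = 172.654.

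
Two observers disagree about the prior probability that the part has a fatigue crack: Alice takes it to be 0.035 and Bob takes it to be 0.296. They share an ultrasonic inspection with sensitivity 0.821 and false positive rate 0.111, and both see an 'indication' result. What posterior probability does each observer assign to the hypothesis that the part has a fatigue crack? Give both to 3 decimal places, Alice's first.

Alice: 0.212; Bob: 0.757

The likelihood ratio for an 'indication' result is 0.821/0.111 = 7.3964.
Alice: prior odds 0.035/0.965 = 0.036269; posterior odds 0.26826; posterior probability 0.212.
Bob: prior odds 0.296/0.704 = 0.42045; posterior odds 3.1098; posterior probability 0.757.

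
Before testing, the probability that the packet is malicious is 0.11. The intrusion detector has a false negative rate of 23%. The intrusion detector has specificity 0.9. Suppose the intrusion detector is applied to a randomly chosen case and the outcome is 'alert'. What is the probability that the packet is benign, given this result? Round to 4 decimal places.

P(¬H | E) ≈ 0.5124

Let H be the event that the packet is malicious. P(H) = 0.11, so P(¬H) = 0.89. With E the 'alert' result, P(E|H) = 0.77 and P(E|¬H) = 0.1.
P(E) = 0.77·0.11 + 0.1·0.89 = 0.084700 + 0.089000 = 0.17370.
By Bayes' theorem, P(H|E) = 0.084700 / 0.17370 = 0.4876. Hence P(¬H|E) = 1 − 0.4876 = 0.5124.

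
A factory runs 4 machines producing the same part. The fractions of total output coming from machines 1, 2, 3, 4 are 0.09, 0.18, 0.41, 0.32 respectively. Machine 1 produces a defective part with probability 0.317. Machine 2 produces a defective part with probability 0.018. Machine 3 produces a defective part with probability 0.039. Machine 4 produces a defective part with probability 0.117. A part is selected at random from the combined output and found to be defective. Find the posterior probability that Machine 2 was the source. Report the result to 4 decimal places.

Posterior probability ≈ 0.0380

Tabulate prior·likelihood by source: [1] prior 0.09, lik 0.317, product 0.02853; [2] prior 0.18, lik 0.018, product 0.003240; [3] prior 0.41, lik 0.039, product 0.01599; [4] prior 0.32, lik 0.117, product 0.03744.
Normalizing constant = 0.085200; the posterior for Machine 2 is its product over the sum, 0.003240/0.085200 = 0.0380.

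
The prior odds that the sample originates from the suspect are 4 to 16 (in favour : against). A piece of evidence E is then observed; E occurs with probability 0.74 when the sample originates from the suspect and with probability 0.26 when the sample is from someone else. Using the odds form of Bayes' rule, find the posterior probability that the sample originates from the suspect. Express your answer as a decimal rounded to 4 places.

Posterior probability ≈ 0.4157

Prior odds = 4/16 = 0.25000. In log-odds, ln(0.25000) = -1.3863.
Add log likelihood ratio: ln(2.8462) = 1.0460.
Posterior log-odds = -0.34033, so posterior odds = exp(-0.34033) = 0.71154. Converting, P(H|E) = 0.71154/1.7115 = 0.4157.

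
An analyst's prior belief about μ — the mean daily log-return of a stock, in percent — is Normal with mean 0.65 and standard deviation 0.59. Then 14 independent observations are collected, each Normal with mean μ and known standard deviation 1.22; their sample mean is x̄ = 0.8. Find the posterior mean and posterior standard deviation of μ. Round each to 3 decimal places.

With known σ, the Normal prior is conjugate. Weight on the data is w = (n/σ²)/(n/σ² + 1/τ₀²) = 9.40607/(9.40607+2.87274) = 0.76604.
Posterior mean = w·x̄ + (1−w)·μ₀ = 0.76604·0.8 + 0.23396·0.65 = 0.765. Posterior variance = 1/(9.40607+2.87274) = 0.0814411, so SD = 0.285.

Posterior mean ≈ 0.765; posterior SD ≈ 0.285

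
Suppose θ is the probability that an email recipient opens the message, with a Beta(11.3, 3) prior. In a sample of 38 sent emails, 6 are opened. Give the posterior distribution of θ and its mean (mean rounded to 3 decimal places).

Posterior: Beta(17.3, 35); mean ≈ 0.331

The binomial likelihood is conjugate to the Beta prior: with 6 successes and 32 failures, the posterior is Beta(11.3+6, 3+32) = Beta(17.3, 35).
E[θ | data] = 17.3/(17.3+35) = 0.331.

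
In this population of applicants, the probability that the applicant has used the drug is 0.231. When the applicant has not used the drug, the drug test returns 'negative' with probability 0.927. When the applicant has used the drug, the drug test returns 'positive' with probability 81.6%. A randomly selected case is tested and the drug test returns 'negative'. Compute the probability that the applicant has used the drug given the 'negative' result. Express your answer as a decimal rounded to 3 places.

P(H | E) ≈ 0.056

Let H be the event that the applicant has used the drug. P(H) = 0.231, so P(¬H) = 0.769. With E the 'negative' result, P(E|H) = 0.184 and P(E|¬H) = 0.927.
P(E) = 0.184·0.231 + 0.927·0.769 = 0.042504 + 0.71286 = 0.75537.
By Bayes' theorem, P(H|E) = 0.042504 / 0.75537 = 0.056.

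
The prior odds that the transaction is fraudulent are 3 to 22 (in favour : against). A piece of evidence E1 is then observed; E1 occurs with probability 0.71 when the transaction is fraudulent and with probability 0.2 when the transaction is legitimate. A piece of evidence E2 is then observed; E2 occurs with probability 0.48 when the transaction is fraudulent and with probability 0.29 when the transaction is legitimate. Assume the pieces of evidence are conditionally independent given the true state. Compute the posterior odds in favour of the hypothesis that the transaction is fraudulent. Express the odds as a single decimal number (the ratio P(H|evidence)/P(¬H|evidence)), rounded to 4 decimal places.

Posterior odds ≈ 0.8013

Prior odds = 3/22 = 0.13636. In log-odds, ln(0.13636) = -1.9924.
Add log likelihood ratios: ln(3.5500) + ln(1.6552) = 1.7709.
Posterior log-odds = -0.22158, so posterior odds = exp(-0.22158) = 0.80125.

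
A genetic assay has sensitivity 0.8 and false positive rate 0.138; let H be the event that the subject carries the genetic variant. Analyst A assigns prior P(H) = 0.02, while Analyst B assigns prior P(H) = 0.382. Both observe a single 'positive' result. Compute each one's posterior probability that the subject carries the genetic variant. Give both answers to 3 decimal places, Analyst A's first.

The likelihood ratio for a 'positive' result is 0.8/0.138 = 5.7971.
Analyst A: prior odds 0.02/0.98 = 0.020408; posterior odds 0.11831; posterior probability 0.106.
Analyst B: prior odds 0.382/0.618 = 0.61812; posterior odds 3.5833; posterior probability 0.782.

Analyst A: 0.106; Analyst B: 0.782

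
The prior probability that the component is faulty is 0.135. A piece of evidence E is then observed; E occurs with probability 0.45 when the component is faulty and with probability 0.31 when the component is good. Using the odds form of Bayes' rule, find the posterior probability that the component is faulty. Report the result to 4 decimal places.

Prior odds = 0.135/(1−0.135) = 0.15607.
Likelihood ratio for E = 0.45/0.31 = 1.4516.
Posterior odds = prior odds × LR = 0.22655.
Posterior probability = odds/(1+odds) = 0.22655/1.2266 = 0.1847.

Posterior probability ≈ 0.1847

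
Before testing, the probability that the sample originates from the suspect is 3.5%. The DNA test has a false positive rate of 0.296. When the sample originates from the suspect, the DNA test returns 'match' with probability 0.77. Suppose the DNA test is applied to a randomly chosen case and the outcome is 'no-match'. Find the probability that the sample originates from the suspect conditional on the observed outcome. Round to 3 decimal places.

Write H for 'the sample originates from the suspect'. Prior odds H:¬H = 0.035/0.965 = 0.036269. For the 'no-match' outcome, the likelihood ratio is 0.23/0.704 = 0.32670.
Posterior odds = 0.036269 × 0.32670 = 0.011849, so P(H|E) = 0.011849/(1+0.011849) = 0.012.

P(H | E) ≈ 0.012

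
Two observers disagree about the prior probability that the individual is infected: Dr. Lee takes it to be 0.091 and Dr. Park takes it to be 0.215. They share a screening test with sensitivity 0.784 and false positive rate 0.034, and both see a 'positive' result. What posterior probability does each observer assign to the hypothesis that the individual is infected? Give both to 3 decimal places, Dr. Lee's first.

P('+'|H) = 0.784, P('+'|¬H) = 0.034.
Dr. Lee: numerator 0.784·0.091 = 0.071344; evidence = 0.071344+0.034·0.909 = 0.10225; posterior = 0.698.
Dr. Park: numerator 0.784·0.215 = 0.16856; evidence = 0.16856+0.034·0.785 = 0.19525; posterior = 0.863.

Dr. Lee: 0.698; Dr. Park: 0.863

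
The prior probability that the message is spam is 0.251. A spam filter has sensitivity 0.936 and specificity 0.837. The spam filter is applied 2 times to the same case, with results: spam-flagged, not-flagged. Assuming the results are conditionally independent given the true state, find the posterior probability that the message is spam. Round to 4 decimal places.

Posterior P(H) ≈ 0.1283

With H the event that the message is spam, the joint likelihood of the observed sequence is P(data|H) = 0.936·0.064 = 0.059904 and P(data|¬H) = 0.163·0.837 = 0.13643.
Bayes: P(H|data) = 0.251·0.059904 / (0.251·0.059904 + 0.749·0.13643) = 0.015036/0.11722 = 0.1283.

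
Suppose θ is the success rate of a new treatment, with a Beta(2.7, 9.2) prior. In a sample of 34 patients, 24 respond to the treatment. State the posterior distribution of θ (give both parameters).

Posterior: Beta(26.7, 19.2)

Observing 24 successes and 10 failures updates Beta(2.7, 9.2) by adding the success and failure counts to the two shape parameters: α = 2.7+24 = 26.7, β = 9.2+10 = 19.2.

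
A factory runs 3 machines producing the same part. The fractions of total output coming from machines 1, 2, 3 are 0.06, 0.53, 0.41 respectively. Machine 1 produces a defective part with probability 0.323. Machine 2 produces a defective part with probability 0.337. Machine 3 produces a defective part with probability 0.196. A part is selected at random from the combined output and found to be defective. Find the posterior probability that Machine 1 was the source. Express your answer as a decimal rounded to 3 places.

Posterior probability ≈ 0.070

P(defective|M1) = 0.323; P(defective|M2) = 0.337; P(defective|M3) = 0.196.
Prior × likelihood for each source: 0.06·0.323=0.01938, 0.53·0.337=0.1786, 0.41·0.196=0.08036. Summing gives P(defective) = 0.27835.
P(Machine 1 | defective) = 0.01938 / 0.27835 = 0.070.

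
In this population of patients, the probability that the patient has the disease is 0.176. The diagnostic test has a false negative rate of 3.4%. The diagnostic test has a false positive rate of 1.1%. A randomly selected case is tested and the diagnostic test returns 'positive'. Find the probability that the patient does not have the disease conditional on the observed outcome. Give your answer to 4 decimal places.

P(¬H | E) ≈ 0.0506

Let H be the event that the patient has the disease. P(H) = 0.176, so P(¬H) = 0.824. With E the 'positive' result, P(E|H) = 0.966 and P(E|¬H) = 0.011.
P(E) = 0.966·0.176 + 0.011·0.824 = 0.17002 + 0.0090640 = 0.17908.
By Bayes' theorem, P(H|E) = 0.17002 / 0.17908 = 0.9494. Hence P(¬H|E) = 1 − 0.9494 = 0.0506.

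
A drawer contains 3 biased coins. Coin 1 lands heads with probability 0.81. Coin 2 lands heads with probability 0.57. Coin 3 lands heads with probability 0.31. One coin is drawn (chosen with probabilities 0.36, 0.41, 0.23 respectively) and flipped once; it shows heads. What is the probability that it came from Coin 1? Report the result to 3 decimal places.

Posterior probability ≈ 0.489

Tabulate prior·likelihood by source: [1] prior 0.36, lik 0.81, product 0.2916; [2] prior 0.41, lik 0.57, product 0.2337; [3] prior 0.23, lik 0.31, product 0.07130.
Normalizing constant = 0.59660; the posterior for Coin 1 is its product over the sum, 0.2916/0.59660 = 0.489.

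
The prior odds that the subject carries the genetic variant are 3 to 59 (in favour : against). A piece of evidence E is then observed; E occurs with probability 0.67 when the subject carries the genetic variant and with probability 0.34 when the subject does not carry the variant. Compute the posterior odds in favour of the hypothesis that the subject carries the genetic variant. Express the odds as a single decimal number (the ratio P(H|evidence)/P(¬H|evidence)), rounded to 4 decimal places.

Posterior odds ≈ 0.1002

Prior odds = 3/59 = 0.050847.
Likelihood ratio for E = 0.67/0.34 = 1.9706.
Posterior odds = prior odds × LR = 0.10020.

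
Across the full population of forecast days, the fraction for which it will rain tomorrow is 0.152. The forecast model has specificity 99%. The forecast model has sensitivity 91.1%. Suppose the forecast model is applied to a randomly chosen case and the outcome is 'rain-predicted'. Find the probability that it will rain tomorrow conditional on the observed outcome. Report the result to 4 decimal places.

Write H for 'it will rain tomorrow'. Prior odds H:¬H = 0.152/0.848 = 0.17925. For the 'rain-predicted' outcome, the likelihood ratio is 0.911/0.01 = 91.100.
Posterior odds = 0.17925 × 91.100 = 16.329, so P(H|E) = 16.329/(1+16.329) = 0.9423.

P(H | E) ≈ 0.9423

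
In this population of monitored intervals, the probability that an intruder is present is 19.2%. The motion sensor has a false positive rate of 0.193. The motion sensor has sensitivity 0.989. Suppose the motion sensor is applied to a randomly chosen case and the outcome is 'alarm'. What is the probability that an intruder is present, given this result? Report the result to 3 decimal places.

Write H for 'an intruder is present'. Prior odds H:¬H = 0.192/0.808 = 0.23762. For the 'alarm' outcome, the likelihood ratio is 0.989/0.193 = 5.1244.
Posterior odds = 0.23762 × 5.1244 = 1.2177, so P(H|E) = 1.2177/(1+1.2177) = 0.549.

P(H | E) ≈ 0.549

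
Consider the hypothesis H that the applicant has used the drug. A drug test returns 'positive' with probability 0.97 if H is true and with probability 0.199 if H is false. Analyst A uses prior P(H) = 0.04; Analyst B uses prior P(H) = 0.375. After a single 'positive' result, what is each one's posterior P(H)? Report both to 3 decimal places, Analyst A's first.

The likelihood ratio for a 'positive' result is 0.97/0.199 = 4.8744.
Analyst A: prior odds 0.04/0.96 = 0.041667; posterior odds 0.20310; posterior probability 0.169.
Analyst B: prior odds 0.375/0.625 = 0.60000; posterior odds 2.9246; posterior probability 0.745.

Analyst A: 0.169; Analyst B: 0.745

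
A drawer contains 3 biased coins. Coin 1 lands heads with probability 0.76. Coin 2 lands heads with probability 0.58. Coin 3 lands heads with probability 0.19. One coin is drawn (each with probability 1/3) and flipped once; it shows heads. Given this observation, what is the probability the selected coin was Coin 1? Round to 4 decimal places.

Tabulate prior·likelihood by source: [1] prior 0.333333, lik 0.76, product 0.2533; [2] prior 0.333333, lik 0.58, product 0.1933; [3] prior 0.333333, lik 0.19, product 0.06333.
Normalizing constant = 0.51000; the posterior for Coin 1 is its product over the sum, 0.2533/0.51000 = 0.4967.

Posterior probability ≈ 0.4967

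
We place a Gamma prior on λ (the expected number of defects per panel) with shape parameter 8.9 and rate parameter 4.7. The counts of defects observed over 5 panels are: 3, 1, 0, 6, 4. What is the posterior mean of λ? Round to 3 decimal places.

Posterior mean ≈ 2.361

The Poisson likelihood adds the total count to the shape and the number of exposure periods to the rate. Here ∑xᵢ = 14 and n = 5, so shape 8.9→22.9 and rate 4.7→9.7.
E[λ | data] = 22.9/9.7 = 2.361.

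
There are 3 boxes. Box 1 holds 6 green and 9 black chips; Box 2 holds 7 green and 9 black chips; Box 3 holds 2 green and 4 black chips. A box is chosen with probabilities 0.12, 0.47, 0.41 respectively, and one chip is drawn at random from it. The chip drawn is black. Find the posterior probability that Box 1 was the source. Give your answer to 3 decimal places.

Posterior probability ≈ 0.118

Tabulate prior·likelihood by source: [1] prior 0.12, lik 0.6, product 0.07200; [2] prior 0.47, lik 0.5625, product 0.2644; [3] prior 0.41, lik 0.6667, product 0.2733.
Normalizing constant = 0.60971; the posterior for Box 1 is its product over the sum, 0.07200/0.60971 = 0.118.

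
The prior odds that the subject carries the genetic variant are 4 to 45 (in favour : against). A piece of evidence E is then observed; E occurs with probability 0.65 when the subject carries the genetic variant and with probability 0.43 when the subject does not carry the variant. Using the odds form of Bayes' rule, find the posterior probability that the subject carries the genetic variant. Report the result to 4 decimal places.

Posterior probability ≈ 0.1185

Prior odds = 4/45 = 0.088889.
Likelihood ratio for E = 0.65/0.43 = 1.5116.
Posterior odds = prior odds × LR = 0.13437.
Posterior probability = odds/(1+odds) = 0.13437/1.1344 = 0.1185.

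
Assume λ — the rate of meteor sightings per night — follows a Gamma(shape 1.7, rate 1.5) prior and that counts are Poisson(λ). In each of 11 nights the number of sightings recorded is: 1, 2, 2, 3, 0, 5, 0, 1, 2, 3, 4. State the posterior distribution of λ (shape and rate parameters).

Total count ∑xᵢ = 23 over n = 11 nights.
Gamma is conjugate to the Poisson likelihood: posterior is Gamma(shape = 1.7+23 = 24.7, rate = 1.5+11 = 12.5).

Posterior: Gamma(shape=24.7, rate=12.5)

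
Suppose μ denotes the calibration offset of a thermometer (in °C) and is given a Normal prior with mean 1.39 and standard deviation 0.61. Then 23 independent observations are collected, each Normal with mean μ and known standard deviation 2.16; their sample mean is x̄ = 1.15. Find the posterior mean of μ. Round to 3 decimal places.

Prior precision 1/τ₀² = 1/0.61² = 2.68745; data precision n/σ² = 23/2.16² = 4.92970.
Posterior precision = 2.68745 + 4.92970 = 7.61715.
Posterior mean = (2.68745·1.39 + 4.92970·1.15) / 7.61715 = 1.235.

Posterior mean ≈ 1.235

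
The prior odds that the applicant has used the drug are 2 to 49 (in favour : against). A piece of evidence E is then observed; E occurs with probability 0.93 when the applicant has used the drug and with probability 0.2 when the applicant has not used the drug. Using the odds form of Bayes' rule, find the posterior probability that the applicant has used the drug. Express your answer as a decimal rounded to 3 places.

Posterior probability ≈ 0.160

Prior odds = 2/49 = 0.040816. In log-odds, ln(0.040816) = -3.1987.
Add log likelihood ratio: ln(4.6500) = 1.5369.
Posterior log-odds = -1.6618, so posterior odds = exp(-1.6618) = 0.18980. Converting, P(H|E) = 0.18980/1.1898 = 0.160.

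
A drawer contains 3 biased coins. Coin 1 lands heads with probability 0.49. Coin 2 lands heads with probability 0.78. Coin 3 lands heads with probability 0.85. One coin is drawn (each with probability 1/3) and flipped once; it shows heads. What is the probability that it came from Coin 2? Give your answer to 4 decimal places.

P(heads|C1) = 0.49; P(heads|C2) = 0.78; P(heads|C3) = 0.85.
Prior × likelihood for each source: 0.333333·0.49=0.1633, 0.333333·0.78=0.2600, 0.333333·0.85=0.2833. Summing gives P(heads) = 0.70667.
P(Coin 2 | heads) = 0.2600 / 0.70667 = 0.3679.

Posterior probability ≈ 0.3679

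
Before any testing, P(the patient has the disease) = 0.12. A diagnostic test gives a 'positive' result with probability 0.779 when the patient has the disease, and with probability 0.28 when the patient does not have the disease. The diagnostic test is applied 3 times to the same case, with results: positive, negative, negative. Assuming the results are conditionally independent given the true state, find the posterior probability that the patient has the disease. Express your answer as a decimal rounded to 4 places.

Let H be the event that the patient has the disease; start with P(H) = 0.12. P('positive'|H) = 0.779, P('positive'|¬H) = 0.28.
Update on result 1 ('positive'): P(H) ← 0.779·0.1200 / (0.779·0.1200 + 0.28·0.8800) = 0.093480/0.33988 = 0.2750.
Update on result 2 ('negative'): P(H) ← 0.221·0.2750 / (0.221·0.2750 + 0.72·0.7250) = 0.060783/0.58276 = 0.1043.
Update on result 3 ('negative'): P(H) ← 0.221·0.1043 / (0.221·0.1043 + 0.72·0.8957) = 0.023051/0.66795 = 0.0345.

Posterior P(H) ≈ 0.0345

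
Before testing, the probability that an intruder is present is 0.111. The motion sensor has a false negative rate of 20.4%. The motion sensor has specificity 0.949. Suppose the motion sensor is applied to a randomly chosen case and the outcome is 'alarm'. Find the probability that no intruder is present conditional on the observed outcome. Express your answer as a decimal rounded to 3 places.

Write H for 'an intruder is present'. Prior odds H:¬H = 0.111/0.889 = 0.12486. For the 'alarm' outcome, the likelihood ratio is 0.796/0.051 = 15.608.
Posterior odds = 0.12486 × 15.608 = 1.9488, so P(H|E) = 1.9488/(1+1.9488) = 0.661. Then P(¬H|E) = 1 − 0.661 = 0.339.

P(¬H | E) ≈ 0.339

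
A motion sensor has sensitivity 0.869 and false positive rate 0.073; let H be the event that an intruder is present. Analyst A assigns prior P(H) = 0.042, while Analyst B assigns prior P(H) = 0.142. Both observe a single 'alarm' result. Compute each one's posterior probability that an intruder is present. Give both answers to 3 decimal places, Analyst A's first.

P('+'|H) = 0.869, P('+'|¬H) = 0.073.
Analyst A: numerator 0.869·0.042 = 0.036498; evidence = 0.036498+0.073·0.958 = 0.10643; posterior = 0.343.
Analyst B: numerator 0.869·0.142 = 0.12340; evidence = 0.12340+0.073·0.858 = 0.18603; posterior = 0.663.

Analyst A: 0.343; Analyst B: 0.663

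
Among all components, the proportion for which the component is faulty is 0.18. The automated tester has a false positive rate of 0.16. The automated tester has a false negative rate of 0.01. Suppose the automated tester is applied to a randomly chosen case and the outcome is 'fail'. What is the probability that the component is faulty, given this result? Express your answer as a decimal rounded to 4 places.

P(H | E) ≈ 0.5760

Write H for 'the component is faulty'. Prior odds H:¬H = 0.18/0.82 = 0.21951. For the 'fail' outcome, the likelihood ratio is 0.99/0.16 = 6.1875.
Posterior odds = 0.21951 × 6.1875 = 1.3582, so P(H|E) = 1.3582/(1+1.3582) = 0.5760.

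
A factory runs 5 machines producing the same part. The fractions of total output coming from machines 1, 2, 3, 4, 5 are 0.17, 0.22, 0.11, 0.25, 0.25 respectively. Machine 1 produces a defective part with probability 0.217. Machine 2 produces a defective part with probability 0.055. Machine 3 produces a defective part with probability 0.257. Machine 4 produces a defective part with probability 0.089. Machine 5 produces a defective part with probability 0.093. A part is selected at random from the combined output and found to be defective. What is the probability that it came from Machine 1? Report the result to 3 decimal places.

Posterior probability ≈ 0.301

P(defective|M1) = 0.217; P(defective|M2) = 0.055; P(defective|M3) = 0.257; P(defective|M4) = 0.089; P(defective|M5) = 0.093.
Prior × likelihood for each source: 0.17·0.217=0.03689, 0.22·0.055=0.01210, 0.11·0.257=0.02827, 0.25·0.089=0.02225, 0.25·0.093=0.02325. Summing gives P(defective) = 0.12276.
P(Machine 1 | defective) = 0.03689 / 0.12276 = 0.301.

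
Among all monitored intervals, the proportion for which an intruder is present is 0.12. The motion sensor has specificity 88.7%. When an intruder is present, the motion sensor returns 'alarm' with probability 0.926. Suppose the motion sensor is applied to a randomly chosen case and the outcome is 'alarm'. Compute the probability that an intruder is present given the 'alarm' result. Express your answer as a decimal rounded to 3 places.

Write H for 'an intruder is present'. Prior odds H:¬H = 0.12/0.88 = 0.13636. For the 'alarm' outcome, the likelihood ratio is 0.926/0.113 = 8.1947.
Posterior odds = 0.13636 × 8.1947 = 1.1175, so P(H|E) = 1.1175/(1+1.1175) = 0.528.

P(H | E) ≈ 0.528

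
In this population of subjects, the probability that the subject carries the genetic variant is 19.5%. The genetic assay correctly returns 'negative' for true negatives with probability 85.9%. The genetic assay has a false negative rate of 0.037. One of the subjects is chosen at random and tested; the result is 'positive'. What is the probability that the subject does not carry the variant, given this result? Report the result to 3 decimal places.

P(¬H | E) ≈ 0.377

Let H be the event that the subject carries the genetic variant. P(H) = 0.195, so P(¬H) = 0.805. With E the 'positive' result, P(E|H) = 0.963 and P(E|¬H) = 0.141.
P(E) = 0.963·0.195 + 0.141·0.805 = 0.18779 + 0.11350 = 0.30129.
By Bayes' theorem, P(H|E) = 0.18779 / 0.30129 = 0.623. Hence P(¬H|E) = 1 − 0.623 = 0.377.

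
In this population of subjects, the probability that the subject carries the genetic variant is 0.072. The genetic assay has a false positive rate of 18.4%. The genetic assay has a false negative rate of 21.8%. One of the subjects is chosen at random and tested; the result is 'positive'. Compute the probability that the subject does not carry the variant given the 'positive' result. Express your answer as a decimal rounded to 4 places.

Write H for 'the subject carries the genetic variant'. Prior odds H:¬H = 0.072/0.928 = 0.077586. For the 'positive' outcome, the likelihood ratio is 0.782/0.184 = 4.2500.
Posterior odds = 0.077586 × 4.2500 = 0.32974, so P(H|E) = 0.32974/(1+0.32974) = 0.2480. Then P(¬H|E) = 1 − 0.2480 = 0.7520.

P(¬H | E) ≈ 0.7520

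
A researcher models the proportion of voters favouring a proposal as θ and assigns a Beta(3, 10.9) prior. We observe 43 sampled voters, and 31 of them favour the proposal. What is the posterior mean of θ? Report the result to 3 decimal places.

The binomial likelihood is conjugate to the Beta prior: with 31 successes and 12 failures, the posterior is Beta(3+31, 10.9+12) = Beta(34, 22.9).
E[θ | data] = 34/(34+22.9) = 0.598.

Posterior mean ≈ 0.598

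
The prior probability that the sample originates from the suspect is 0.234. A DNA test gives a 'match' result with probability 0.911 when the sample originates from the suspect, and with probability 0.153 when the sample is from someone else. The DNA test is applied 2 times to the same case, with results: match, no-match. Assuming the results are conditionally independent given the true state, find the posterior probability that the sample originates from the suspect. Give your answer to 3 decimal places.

With H the event that the sample originates from the suspect, the joint likelihood of the observed sequence is P(data|H) = 0.911·0.089 = 0.081079 and P(data|¬H) = 0.153·0.847 = 0.12959.
Bayes: P(H|data) = 0.234·0.081079 / (0.234·0.081079 + 0.766·0.12959) = 0.018972/0.11824 = 0.1605.

Posterior P(H) ≈ 0.160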